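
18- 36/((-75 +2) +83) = 72/5 = 14.40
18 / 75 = 6/25 = 0.24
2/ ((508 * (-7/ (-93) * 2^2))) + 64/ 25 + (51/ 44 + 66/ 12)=18056273/1955800 = 9.23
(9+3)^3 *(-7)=-12096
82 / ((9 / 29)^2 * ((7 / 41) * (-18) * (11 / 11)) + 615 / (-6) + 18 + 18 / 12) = -2827442/2872129 = -0.98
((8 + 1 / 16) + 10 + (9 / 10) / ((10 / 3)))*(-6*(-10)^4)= -1099950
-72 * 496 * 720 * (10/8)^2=-40176000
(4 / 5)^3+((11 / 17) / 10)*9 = 1.09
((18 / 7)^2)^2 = 104976/2401 = 43.72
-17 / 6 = -2.83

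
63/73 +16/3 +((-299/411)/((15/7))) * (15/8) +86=21976547/240024 = 91.56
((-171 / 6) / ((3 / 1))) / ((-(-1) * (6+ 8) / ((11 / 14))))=-209/392 = -0.53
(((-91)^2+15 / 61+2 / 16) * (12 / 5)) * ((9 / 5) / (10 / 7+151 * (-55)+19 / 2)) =-763807401/177078425 = -4.31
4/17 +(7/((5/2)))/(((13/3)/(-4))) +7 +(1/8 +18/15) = 10565/1768 = 5.98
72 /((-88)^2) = 9/968 = 0.01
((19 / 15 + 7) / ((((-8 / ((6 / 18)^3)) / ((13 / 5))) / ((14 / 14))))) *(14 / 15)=-2821/30375 = -0.09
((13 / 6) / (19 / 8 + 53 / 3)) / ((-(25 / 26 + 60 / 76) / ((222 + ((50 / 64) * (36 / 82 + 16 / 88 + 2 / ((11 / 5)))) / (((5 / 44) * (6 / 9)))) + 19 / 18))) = -941317/63837 = -14.75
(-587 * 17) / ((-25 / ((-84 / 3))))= -279412/25 = -11176.48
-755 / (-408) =755/408 = 1.85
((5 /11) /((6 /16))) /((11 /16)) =640/363 = 1.76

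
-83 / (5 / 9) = -747/5 = -149.40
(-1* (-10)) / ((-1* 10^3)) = -1/100 = -0.01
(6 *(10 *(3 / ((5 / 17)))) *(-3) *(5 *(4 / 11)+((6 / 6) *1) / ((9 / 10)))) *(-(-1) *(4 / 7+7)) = -3135480/77 = -40720.52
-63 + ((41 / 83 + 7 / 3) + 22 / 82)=-59.90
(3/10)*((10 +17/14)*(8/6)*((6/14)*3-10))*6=-57462/245 = -234.54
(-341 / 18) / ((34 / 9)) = -341/68 = -5.01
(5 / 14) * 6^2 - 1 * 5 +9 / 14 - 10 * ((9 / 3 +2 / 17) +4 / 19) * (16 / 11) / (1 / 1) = -283599/7106 = -39.91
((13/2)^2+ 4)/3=185/12 = 15.42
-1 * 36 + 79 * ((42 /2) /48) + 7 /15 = -233/240 = -0.97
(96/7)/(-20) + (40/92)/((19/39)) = 3162/15295 = 0.21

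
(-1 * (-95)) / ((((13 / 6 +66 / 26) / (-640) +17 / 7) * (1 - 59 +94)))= 2766400/2538213 = 1.09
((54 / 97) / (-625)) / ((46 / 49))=-1323/1394375 = 0.00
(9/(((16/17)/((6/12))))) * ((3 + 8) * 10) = 8415/16 = 525.94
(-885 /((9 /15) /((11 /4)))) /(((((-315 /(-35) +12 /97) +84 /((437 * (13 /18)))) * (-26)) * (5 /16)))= 275104610/5174349 = 53.17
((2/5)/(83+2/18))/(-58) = -9/108460 = 0.00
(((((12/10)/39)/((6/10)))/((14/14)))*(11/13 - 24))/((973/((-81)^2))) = -8.01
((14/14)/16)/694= 1/11104 = 0.00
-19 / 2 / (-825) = 0.01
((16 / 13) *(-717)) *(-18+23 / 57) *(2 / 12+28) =24930568/57 = 437378.39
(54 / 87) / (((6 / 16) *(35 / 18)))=864/1015 = 0.85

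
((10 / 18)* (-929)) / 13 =-4645/117 = -39.70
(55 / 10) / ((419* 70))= 11/58660 = 0.00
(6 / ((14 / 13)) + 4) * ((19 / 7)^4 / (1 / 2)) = 1039.03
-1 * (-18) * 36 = 648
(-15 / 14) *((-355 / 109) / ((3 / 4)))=3550/763 = 4.65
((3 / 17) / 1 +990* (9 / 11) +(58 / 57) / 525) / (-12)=-412158011/6104700 = -67.51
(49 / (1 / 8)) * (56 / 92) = 5488/23 = 238.61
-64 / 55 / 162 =-32/4455 = -0.01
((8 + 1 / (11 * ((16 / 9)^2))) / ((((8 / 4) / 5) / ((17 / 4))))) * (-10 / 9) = -9608825/101376 = -94.78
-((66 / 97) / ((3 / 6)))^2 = -17424/9409 = -1.85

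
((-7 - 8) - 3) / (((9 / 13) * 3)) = -26/3 = -8.67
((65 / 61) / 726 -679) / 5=-30070129/221430 = -135.80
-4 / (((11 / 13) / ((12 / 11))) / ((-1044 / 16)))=40716/121 = 336.50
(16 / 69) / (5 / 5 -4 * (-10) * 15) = 16/41469 = 0.00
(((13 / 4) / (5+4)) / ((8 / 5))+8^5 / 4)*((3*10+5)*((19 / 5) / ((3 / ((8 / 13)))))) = 313795013/1404 = 223500.72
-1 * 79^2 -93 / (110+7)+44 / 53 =-12900074/2067 = -6240.96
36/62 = 18/31 = 0.58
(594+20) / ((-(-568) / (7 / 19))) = 0.40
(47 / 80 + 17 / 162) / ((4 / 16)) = 4487/1620 = 2.77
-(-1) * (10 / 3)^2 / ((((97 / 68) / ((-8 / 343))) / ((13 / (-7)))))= 707200/2096073 = 0.34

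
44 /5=8.80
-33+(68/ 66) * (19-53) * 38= -45017/33 = -1364.15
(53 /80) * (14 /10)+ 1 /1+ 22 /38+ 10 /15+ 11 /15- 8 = -31111/7600 = -4.09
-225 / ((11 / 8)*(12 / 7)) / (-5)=210/11 = 19.09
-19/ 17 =-1.12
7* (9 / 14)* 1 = 9/2 = 4.50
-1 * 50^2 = -2500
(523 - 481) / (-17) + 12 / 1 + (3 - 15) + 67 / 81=-2263/1377 = -1.64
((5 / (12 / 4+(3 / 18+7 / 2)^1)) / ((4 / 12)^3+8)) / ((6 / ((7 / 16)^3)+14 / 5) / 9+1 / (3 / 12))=178605/23488328 = 0.01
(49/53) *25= 1225/53 = 23.11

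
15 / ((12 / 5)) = 25/4 = 6.25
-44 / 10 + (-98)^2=47998/5 = 9599.60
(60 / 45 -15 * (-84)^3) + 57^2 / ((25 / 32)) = 667104004/75 = 8894720.05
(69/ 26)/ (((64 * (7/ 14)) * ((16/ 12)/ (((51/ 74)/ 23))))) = 459/246272 = 0.00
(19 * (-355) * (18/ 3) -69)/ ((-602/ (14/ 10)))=40539/430 = 94.28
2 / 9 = 0.22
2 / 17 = 0.12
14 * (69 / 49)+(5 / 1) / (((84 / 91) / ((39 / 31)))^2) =3121523/107632 = 29.00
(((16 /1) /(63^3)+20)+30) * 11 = 137526026/250047 = 550.00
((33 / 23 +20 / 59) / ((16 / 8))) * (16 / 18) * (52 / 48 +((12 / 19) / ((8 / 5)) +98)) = 54593167/696141 = 78.42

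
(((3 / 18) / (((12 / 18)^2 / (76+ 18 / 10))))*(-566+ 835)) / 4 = 313923/160 = 1962.02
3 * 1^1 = 3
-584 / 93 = -6.28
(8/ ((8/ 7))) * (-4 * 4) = -112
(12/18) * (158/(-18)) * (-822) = 4810.22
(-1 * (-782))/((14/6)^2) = 7038/49 = 143.63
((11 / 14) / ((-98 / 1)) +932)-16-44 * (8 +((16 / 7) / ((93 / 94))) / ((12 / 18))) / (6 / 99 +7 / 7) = 440.34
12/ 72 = 1/6 = 0.17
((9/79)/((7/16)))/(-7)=-144/3871 = -0.04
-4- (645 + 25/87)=-649.29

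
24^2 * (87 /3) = 16704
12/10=6/5 = 1.20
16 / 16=1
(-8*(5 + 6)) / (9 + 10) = -88/19 = -4.63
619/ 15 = 41.27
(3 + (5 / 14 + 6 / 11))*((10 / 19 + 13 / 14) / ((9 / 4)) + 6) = 265642/10241 = 25.94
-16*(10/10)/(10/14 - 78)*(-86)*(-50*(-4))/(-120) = 48160/1623 = 29.67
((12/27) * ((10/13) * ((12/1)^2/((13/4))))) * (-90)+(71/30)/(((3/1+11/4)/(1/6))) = -238452001/174915 = -1363.25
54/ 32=27/16 = 1.69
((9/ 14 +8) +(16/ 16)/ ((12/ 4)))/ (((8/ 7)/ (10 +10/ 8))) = 5655/64 = 88.36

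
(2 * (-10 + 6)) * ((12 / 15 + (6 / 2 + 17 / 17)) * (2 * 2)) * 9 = -6912/5 = -1382.40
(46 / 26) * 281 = 497.15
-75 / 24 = -25/8 = -3.12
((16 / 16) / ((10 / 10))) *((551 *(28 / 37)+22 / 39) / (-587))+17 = 13797191/847041 = 16.29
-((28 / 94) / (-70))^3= 1/12977875 = 0.00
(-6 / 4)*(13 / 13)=-3/2 = -1.50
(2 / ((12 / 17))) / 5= 17/30 = 0.57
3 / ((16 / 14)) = 21/8 = 2.62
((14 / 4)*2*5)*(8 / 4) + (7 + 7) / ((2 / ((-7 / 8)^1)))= 511/8 = 63.88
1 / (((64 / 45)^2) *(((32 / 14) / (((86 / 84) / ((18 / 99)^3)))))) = 38632275/1048576 = 36.84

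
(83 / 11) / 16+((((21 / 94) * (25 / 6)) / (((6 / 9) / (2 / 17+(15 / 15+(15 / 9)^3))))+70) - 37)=52518481/1265616 = 41.50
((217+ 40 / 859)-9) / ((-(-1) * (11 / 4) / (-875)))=-66196.63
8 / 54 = 4/27 = 0.15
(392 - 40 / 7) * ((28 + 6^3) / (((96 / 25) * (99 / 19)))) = 4710.70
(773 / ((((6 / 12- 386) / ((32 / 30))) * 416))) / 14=-773/2104830 = 0.00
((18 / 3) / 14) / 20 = 3/140 = 0.02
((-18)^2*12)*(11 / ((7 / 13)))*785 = 436447440/7 = 62349634.29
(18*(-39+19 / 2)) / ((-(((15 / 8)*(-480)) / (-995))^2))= 2336459/3600 = 649.02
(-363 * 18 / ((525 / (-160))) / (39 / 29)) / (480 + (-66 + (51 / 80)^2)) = 287457280/80450097 = 3.57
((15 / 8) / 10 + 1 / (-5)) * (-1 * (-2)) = -1/40 = -0.02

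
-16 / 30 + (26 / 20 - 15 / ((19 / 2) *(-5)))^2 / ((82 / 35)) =206393/355224 = 0.58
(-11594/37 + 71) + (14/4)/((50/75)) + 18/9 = -34795/148 = -235.10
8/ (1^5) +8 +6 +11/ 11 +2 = 25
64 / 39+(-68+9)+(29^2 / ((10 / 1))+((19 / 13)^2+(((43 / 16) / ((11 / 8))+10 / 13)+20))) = 1438891/27885 = 51.60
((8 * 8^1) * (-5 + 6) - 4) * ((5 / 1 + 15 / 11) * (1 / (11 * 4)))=1050/121 = 8.68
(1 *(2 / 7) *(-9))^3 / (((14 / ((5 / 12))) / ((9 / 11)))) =-10935/26411 = -0.41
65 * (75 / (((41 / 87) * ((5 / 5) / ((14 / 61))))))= 5937750/2501 = 2374.15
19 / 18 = 1.06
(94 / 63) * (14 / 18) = 94/81 = 1.16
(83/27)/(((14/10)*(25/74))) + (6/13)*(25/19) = 7.11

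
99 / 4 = 24.75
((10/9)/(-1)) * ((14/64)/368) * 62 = -1085/26496 = -0.04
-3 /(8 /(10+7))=-51/8 = -6.38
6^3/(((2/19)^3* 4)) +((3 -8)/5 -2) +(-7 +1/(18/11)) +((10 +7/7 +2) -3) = 46298.86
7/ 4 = 1.75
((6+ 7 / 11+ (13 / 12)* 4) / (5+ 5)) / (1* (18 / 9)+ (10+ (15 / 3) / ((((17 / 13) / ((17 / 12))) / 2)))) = 362/7535 = 0.05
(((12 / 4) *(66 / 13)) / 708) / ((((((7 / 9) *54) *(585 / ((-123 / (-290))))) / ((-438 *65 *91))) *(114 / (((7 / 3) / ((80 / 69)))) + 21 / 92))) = -5300603/313343985 = -0.02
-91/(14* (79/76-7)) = 494/453 = 1.09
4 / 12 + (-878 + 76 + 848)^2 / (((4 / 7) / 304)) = 3377137/3 = 1125712.33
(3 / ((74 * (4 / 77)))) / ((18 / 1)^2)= 77/31968 = 0.00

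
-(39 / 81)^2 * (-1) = 169/729 = 0.23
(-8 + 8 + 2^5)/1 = 32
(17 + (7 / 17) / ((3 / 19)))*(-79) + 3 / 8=-631847/408 = -1548.64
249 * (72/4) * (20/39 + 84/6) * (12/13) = 10147248/169 = 60042.89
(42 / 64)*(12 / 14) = 9/16 = 0.56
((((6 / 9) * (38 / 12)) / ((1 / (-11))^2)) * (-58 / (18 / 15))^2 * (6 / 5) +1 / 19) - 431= 367136134/513 = 715664.98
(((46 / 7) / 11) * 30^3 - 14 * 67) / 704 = 584887/27104 = 21.58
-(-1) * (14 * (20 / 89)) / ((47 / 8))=2240/4183 = 0.54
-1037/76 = -13.64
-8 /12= -2/3 = -0.67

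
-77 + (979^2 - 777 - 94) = 957493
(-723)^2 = 522729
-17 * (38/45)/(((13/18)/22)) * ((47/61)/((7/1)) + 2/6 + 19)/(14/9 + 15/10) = -386158128/138775 = -2782.62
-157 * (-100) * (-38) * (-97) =57870200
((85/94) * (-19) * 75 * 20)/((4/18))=-5450625/47 = -115970.74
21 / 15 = 7/5 = 1.40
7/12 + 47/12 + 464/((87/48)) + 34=294.50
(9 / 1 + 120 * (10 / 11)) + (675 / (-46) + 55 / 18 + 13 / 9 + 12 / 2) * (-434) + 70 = 505891/253 = 1999.57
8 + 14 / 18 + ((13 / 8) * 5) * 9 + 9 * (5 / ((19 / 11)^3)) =44759963/493848 = 90.64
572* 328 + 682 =188298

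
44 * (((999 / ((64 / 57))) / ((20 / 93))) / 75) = 19417563/8000 = 2427.20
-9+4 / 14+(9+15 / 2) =109/14 = 7.79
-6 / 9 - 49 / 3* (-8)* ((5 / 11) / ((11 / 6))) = 11518/363 = 31.73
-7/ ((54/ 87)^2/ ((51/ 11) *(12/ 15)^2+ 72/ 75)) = -11774/165 = -71.36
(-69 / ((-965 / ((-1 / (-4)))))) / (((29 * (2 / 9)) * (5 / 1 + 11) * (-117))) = -69/46567040 = 0.00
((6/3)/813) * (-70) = -140/813 = -0.17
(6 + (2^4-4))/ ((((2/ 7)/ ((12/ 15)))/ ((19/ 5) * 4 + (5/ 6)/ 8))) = 77133/100 = 771.33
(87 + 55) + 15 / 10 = 287/2 = 143.50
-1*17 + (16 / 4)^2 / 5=-69/5 = -13.80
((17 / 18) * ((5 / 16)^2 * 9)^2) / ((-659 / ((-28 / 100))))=26775/86376448 = 0.00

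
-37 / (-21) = 37/21 = 1.76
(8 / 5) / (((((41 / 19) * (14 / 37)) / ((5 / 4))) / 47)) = 33041/287 = 115.13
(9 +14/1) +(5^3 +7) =155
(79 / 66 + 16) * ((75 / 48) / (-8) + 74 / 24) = 1258715/25344 = 49.67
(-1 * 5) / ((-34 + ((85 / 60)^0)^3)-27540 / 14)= 35/14001 = 0.00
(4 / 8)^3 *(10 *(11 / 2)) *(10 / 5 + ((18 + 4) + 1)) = 1375/8 = 171.88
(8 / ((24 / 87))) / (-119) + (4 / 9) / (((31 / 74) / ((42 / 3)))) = 14.61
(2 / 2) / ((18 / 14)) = 7/9 = 0.78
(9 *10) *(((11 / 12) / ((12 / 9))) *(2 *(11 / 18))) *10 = 3025/4 = 756.25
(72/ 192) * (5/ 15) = 1/8 = 0.12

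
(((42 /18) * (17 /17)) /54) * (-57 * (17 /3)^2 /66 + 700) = 931763/32076 = 29.05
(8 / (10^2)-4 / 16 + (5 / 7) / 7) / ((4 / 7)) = -333/2800 = -0.12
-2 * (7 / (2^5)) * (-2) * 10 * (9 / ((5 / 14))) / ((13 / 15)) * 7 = 46305/26 = 1780.96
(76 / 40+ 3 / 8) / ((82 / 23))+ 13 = 44733/3280 = 13.64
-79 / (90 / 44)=-1738/45 = -38.62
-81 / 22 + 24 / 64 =-291/88 = -3.31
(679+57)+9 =745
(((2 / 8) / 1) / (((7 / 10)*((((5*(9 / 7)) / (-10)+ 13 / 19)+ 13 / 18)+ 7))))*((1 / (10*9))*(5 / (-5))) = -19/37172 = 0.00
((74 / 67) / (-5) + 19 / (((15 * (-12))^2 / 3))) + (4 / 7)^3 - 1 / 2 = -132175481/248194800 = -0.53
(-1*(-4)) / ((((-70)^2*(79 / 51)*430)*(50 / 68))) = 867/520165625 = 0.00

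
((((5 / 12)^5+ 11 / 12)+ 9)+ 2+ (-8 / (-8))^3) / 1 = 3217205/248832 = 12.93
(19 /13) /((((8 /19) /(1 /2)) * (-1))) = -361/208 = -1.74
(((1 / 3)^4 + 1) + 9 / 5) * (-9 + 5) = -4556/405 = -11.25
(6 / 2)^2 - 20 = -11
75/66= 25/22 = 1.14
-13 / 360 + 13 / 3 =1547/360 = 4.30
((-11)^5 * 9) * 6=-8696754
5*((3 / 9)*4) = 20/3 = 6.67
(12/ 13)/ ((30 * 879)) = 2/57135 = 0.00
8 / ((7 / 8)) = 64/7 = 9.14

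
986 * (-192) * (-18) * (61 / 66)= 34644096/11 = 3149463.27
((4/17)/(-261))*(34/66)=-4/8613 = 0.00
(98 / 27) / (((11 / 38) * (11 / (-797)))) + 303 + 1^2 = -1974860/3267 = -604.49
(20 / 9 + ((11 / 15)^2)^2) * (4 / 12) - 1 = -0.16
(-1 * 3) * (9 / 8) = -27/8 = -3.38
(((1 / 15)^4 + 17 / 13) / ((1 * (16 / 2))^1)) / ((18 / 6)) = 430319/7897500 = 0.05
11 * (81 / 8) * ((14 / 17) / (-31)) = -6237/2108 = -2.96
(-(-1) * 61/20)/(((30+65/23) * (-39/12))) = -1403/49075 = -0.03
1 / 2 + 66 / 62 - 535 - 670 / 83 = -2786599/5146 = -541.51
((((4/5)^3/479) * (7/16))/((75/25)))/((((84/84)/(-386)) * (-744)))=1351/16705125 = 0.00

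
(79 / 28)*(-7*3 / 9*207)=-5451/4 = -1362.75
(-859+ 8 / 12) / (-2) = 2575/6 = 429.17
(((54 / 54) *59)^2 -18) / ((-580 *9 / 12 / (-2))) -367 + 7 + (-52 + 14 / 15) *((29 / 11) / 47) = -78025664/224895 = -346.94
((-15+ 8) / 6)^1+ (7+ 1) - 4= 17/6 = 2.83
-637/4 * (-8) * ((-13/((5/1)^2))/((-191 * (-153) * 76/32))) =-132496/13880925 = -0.01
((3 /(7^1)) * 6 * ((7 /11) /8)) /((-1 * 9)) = -1/44 = -0.02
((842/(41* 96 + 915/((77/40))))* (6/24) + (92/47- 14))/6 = -382985105/191575008 = -2.00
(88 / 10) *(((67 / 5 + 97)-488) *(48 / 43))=-3987456/1075 = -3709.26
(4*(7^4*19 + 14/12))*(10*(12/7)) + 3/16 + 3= 50051891/16 = 3128243.19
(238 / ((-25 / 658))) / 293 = -156604/7325 = -21.38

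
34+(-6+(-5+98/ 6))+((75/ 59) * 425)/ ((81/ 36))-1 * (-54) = 59020/177 = 333.45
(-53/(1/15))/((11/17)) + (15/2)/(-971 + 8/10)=-3973435/3234 = -1228.64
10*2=20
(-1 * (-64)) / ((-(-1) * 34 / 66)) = 2112/17 = 124.24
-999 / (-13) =999/13 = 76.85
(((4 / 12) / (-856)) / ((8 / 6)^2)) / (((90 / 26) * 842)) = -13/172980480 = 0.00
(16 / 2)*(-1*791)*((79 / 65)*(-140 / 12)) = 3499384/39 = 89727.79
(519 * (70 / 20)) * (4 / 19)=7266/19 = 382.42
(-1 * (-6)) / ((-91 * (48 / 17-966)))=17/248339 = 0.00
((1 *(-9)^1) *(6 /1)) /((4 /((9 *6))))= -729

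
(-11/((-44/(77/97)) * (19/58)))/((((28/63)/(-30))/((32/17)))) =-2411640/31331 = -76.97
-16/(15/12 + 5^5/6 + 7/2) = -192/6307 = -0.03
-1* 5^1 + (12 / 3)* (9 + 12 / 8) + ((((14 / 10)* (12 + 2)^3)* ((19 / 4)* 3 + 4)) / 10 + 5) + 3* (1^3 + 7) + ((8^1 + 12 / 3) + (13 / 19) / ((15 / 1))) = 10101776/1425 = 7088.97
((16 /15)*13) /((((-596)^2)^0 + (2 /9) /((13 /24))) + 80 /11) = 29744/18625 = 1.60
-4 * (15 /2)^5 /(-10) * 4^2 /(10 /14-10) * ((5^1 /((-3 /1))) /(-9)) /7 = -432.69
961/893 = 1.08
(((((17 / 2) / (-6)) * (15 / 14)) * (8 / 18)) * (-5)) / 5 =85/126 = 0.67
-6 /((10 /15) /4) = -36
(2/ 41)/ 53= 2/2173 = 0.00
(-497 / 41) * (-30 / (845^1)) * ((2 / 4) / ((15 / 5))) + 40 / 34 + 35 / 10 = 1118609/235586 = 4.75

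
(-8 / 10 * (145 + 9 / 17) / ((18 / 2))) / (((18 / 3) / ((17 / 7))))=-4948/945 = -5.24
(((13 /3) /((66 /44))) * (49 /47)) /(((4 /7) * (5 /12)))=8918/705 = 12.65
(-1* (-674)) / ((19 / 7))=4718/19 = 248.32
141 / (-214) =-0.66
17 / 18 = 0.94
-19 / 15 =-1.27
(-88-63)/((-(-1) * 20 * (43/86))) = -151/10 = -15.10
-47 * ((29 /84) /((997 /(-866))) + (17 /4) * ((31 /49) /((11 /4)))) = -102724375/3224298 = -31.86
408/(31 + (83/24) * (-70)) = -1.93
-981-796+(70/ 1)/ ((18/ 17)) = -15398/9 = -1710.89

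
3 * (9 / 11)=27/11 = 2.45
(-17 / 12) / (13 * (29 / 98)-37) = 0.04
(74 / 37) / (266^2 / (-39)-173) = -78/77503 = 0.00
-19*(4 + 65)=-1311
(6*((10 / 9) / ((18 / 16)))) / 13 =160/351 = 0.46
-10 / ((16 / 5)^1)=-25/8 = -3.12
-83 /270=-0.31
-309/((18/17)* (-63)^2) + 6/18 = 6187/23814 = 0.26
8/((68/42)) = 84/17 = 4.94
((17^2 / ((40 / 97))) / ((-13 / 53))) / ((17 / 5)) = -87397/104 = -840.36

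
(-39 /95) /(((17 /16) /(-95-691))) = 490464/1615 = 303.69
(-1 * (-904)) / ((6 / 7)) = 3164/3 = 1054.67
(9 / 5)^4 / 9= 729/625 = 1.17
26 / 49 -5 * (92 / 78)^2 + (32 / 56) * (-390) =-17088194/74529 = -229.28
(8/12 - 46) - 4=-49.33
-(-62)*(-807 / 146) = -25017/73 = -342.70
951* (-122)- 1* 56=-116078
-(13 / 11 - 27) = 284/11 = 25.82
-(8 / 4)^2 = -4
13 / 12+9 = 121/12 = 10.08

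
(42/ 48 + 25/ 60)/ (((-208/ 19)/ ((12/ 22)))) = -589/9152 = -0.06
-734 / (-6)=367/3 = 122.33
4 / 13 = 0.31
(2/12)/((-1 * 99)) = -1/594 = 0.00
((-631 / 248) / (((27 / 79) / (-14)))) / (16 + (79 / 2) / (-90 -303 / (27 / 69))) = 904809199/138505086 = 6.53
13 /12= 1.08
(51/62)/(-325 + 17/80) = -680/268491 = 0.00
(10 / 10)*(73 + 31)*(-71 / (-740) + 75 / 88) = 200681/2035 = 98.61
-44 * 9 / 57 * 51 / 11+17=-289/19 = -15.21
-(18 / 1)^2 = -324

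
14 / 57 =0.25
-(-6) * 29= 174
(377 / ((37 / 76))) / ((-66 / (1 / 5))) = -2.35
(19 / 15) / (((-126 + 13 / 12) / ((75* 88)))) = -100320/1499 = -66.92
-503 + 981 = 478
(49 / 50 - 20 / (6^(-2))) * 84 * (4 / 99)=-2013256/825 = -2440.31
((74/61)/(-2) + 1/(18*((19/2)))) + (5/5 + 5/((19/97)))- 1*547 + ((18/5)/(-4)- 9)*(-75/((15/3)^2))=-51255263/104310 = -491.37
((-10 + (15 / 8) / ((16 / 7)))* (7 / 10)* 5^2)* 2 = -41125/128 = -321.29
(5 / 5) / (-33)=-1/33 = -0.03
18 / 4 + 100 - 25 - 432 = -705/2 = -352.50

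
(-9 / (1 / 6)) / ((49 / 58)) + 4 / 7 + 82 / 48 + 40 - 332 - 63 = -489967/1176 = -416.64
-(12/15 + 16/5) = -4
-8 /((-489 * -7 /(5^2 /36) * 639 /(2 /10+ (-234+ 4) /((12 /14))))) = 40220/59057019 = 0.00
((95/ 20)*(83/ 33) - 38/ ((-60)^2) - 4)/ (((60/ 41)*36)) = 6442781/42768000 = 0.15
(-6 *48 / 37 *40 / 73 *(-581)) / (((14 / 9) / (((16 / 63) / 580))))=382464/548303 = 0.70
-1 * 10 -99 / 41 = -12.41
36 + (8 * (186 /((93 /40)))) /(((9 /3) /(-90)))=-19164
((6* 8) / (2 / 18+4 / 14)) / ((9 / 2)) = 672/25 = 26.88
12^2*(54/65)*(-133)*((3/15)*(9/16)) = -1789.98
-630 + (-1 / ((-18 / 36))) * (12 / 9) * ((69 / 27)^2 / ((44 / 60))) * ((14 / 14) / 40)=-560801/891 = -629.41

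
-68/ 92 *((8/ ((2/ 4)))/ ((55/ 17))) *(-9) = 41616/1265 = 32.90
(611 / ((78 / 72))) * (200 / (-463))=-243.63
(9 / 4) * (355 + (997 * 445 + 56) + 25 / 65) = 51956937/52 = 999171.87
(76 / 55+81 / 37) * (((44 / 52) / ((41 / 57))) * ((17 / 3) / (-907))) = -180557/6879595 = -0.03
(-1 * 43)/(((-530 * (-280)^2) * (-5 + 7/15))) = -129/565107200 = 0.00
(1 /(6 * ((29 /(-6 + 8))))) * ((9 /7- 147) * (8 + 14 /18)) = -26860/1827 = -14.70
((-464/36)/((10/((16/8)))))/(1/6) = -15.47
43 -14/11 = 459/11 = 41.73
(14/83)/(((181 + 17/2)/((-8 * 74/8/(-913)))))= 2072/28720241 = 0.00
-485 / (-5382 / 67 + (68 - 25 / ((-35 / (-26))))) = 227465/14492 = 15.70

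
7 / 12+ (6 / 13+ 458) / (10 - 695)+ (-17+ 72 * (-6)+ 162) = -6135601/21372 = -287.09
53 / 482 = 0.11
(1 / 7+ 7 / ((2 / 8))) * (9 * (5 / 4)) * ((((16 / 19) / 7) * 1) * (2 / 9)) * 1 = 7880/931 = 8.46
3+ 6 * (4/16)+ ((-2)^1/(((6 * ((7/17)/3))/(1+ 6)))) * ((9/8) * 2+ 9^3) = -49707/4 = -12426.75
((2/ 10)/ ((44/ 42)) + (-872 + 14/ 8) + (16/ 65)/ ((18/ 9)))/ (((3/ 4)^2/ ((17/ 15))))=-56395052/32175 = -1752.76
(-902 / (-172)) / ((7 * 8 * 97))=451/467152 = 0.00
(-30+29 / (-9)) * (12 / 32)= -12.46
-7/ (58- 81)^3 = 7/12167 = 0.00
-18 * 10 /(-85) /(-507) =-12/2873 = 0.00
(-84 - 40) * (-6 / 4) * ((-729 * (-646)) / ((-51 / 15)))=-25762860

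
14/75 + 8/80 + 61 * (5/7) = 46051/1050 = 43.86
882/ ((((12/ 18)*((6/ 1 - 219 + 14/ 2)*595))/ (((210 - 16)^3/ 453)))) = -229993596/1322005 = -173.97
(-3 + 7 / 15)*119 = -4522/15 = -301.47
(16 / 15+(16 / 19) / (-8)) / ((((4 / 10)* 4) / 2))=137/114 = 1.20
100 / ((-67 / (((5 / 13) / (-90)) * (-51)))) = -850/2613 = -0.33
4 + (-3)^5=-239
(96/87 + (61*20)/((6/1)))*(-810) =-4802220/29 = -165593.79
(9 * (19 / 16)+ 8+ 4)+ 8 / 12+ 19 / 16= 589/24 = 24.54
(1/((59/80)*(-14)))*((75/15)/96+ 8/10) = -409/4956 = -0.08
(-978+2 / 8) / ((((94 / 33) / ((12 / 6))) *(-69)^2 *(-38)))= 43021/11337528 = 0.00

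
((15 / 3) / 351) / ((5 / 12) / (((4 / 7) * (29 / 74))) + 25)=232/437463 = 0.00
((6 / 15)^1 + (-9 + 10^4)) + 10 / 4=9993.90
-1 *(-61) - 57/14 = 797/14 = 56.93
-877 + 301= -576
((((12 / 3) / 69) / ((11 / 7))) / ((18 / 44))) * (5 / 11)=280/6831 = 0.04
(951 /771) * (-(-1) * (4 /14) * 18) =11412/1799 = 6.34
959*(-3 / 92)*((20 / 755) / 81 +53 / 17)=-97.50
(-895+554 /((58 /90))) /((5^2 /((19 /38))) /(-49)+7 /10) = 502250/4553 = 110.31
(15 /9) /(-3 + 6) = 5/9 = 0.56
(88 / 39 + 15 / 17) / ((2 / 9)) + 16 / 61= 387895/26962 = 14.39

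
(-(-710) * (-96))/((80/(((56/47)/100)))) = -11928/1175 = -10.15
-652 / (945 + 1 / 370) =-0.69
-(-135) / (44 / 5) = 675/44 = 15.34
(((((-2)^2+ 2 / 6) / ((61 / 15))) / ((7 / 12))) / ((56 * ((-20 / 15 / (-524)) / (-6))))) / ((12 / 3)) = -229905/11956 = -19.23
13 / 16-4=-51/16 = -3.19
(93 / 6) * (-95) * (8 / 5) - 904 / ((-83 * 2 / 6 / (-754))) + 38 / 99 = -221796050/8217 = -26992.34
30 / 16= 15/8 = 1.88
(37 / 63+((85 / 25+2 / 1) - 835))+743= -27094/315 = -86.01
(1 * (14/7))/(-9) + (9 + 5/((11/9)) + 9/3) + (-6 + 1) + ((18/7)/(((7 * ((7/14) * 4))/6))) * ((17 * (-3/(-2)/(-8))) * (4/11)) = 93055/9702 = 9.59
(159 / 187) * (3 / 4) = 477/748 = 0.64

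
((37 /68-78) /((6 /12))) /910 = -5267/30940 = -0.17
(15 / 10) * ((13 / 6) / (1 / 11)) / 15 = 143/60 = 2.38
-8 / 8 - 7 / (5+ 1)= -13/6 = -2.17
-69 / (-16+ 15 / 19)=1311/289 = 4.54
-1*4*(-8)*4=128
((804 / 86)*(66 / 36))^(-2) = 1849/543169 = 0.00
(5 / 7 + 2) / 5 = 19/35 = 0.54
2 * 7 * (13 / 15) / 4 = 91/30 = 3.03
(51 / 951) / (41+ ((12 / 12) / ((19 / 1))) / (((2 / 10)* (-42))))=13566/10370021 = 0.00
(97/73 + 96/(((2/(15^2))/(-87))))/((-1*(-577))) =-68590703/42121 = -1628.42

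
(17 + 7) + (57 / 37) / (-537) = 158933/6623 = 24.00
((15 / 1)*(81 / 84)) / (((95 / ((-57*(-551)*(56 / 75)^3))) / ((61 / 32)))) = 59289804/15625 = 3794.55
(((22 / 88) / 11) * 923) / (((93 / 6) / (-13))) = -11999/682 = -17.59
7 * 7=49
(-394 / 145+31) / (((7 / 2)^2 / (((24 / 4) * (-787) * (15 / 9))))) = -25819896/1421 = -18170.23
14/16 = 7/8 = 0.88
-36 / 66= -6/11 = -0.55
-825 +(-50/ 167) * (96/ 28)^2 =-6779775/8183 = -828.52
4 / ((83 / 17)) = 68/83 = 0.82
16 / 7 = 2.29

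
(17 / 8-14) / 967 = -95/7736 = -0.01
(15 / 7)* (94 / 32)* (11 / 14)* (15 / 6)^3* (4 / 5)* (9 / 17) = 32.73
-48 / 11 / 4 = -12/11 = -1.09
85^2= 7225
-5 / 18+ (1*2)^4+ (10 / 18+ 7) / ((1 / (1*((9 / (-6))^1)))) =79/18 = 4.39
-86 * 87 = -7482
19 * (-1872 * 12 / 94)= -213408/47 = -4540.60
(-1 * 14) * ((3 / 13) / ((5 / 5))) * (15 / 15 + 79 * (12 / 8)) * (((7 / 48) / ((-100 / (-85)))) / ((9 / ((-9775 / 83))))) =389215085/621504 = 626.25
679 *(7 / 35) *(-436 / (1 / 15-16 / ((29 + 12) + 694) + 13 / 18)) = -261110808/3383 = -77183.21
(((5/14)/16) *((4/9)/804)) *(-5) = -25/405216 = 0.00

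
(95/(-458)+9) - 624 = -281765/458 = -615.21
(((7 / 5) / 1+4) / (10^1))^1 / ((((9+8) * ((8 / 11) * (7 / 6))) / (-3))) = -0.11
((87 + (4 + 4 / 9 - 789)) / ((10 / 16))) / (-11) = 50224/495 = 101.46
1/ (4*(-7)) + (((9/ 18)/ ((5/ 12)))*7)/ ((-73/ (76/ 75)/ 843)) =-25123781/255500 = -98.33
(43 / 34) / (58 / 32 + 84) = 0.01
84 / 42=2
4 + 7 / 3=19/3 = 6.33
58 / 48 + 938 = 939.21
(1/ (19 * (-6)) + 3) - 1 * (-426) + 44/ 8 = 24766/57 = 434.49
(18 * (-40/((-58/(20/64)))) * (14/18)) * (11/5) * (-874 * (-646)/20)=187390.12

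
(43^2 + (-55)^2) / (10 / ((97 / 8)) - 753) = -472778/72961 = -6.48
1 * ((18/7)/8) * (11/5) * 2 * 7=99/10 = 9.90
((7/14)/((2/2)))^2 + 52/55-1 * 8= -1497/220 = -6.80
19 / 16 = 1.19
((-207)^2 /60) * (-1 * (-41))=585603/20 = 29280.15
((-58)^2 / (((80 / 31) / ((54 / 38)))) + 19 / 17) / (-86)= -11973809/555560 = -21.55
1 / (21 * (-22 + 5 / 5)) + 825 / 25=14552/441 = 33.00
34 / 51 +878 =2636/3 = 878.67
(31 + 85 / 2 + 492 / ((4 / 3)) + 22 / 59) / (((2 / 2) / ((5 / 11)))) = 261295/1298 = 201.31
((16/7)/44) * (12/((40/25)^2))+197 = 197.24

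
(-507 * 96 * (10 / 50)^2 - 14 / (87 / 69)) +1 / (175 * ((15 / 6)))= -49683772/25375 = -1957.98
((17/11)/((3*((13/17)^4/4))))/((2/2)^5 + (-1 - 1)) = -5679428/942513 = -6.03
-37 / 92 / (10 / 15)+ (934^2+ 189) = 160548169/184 = 872544.40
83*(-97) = -8051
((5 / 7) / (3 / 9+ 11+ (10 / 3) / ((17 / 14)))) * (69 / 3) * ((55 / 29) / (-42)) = -107525/2040556 = -0.05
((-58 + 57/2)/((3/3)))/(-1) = 59/2 = 29.50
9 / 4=2.25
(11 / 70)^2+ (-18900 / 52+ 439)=4813373/63700 = 75.56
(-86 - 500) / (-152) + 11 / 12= 4.77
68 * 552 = 37536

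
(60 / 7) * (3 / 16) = 45/28 = 1.61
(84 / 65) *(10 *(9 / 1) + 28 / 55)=418152/3575 = 116.97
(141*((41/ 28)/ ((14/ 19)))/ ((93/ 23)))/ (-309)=-842099/3754968 = -0.22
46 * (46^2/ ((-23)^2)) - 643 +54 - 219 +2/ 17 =-10606/17 = -623.88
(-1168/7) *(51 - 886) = 139325.71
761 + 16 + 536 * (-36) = -18519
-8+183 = 175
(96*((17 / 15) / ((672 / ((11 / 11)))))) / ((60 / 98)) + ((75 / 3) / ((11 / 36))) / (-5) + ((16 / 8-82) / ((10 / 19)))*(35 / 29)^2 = -988710131/4162950 = -237.50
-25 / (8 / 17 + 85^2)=-425/122833 = 0.00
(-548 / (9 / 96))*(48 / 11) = -280576/11 = -25506.91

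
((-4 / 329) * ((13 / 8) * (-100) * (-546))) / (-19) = 50700/893 = 56.77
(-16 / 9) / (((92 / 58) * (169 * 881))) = -232/30820023 = 0.00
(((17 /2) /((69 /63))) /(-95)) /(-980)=51/611800 = 0.00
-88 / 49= -1.80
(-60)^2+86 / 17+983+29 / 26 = 2028415/442 = 4589.17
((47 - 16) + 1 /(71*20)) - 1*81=-70999/1420 = -50.00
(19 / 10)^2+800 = 80361/100 = 803.61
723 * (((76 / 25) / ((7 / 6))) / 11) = 329688/1925 = 171.27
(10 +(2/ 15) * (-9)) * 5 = 44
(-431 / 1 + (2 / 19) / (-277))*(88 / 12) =-49903810/15789 = -3160.67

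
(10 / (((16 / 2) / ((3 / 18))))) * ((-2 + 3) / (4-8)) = -5/96 = -0.05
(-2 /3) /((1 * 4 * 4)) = -1/24 = -0.04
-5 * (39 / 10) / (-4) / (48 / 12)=39/32 = 1.22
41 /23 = 1.78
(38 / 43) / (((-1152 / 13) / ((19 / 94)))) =-4693/2328192 = 0.00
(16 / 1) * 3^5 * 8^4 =15925248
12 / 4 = 3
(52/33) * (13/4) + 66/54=628/99 = 6.34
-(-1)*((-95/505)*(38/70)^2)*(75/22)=-0.19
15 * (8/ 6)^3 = 320/9 = 35.56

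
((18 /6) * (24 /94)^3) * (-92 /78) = -0.06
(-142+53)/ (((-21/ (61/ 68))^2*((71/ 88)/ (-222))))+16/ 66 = 44.93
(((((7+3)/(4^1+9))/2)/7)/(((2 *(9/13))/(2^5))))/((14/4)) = 160/441 = 0.36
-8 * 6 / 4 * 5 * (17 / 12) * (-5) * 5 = 2125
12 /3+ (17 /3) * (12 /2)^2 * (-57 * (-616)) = 7162852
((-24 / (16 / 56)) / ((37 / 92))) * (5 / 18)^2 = -16100/999 = -16.12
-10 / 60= -1/6 = -0.17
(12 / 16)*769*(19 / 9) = 1217.58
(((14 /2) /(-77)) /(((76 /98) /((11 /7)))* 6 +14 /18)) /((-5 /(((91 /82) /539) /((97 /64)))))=3744/566742385 = 0.00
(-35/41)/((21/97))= -485/123 = -3.94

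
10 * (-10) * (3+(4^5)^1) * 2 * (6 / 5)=-246480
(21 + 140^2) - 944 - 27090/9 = 15667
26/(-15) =-26/15 = -1.73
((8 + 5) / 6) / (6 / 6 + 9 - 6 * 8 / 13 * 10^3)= -169/287220 = 0.00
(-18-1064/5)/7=-1154/35 = -32.97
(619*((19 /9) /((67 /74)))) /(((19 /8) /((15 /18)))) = 916120/1809 = 506.42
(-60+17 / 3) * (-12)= 652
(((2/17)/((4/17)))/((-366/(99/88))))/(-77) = 3/150304 = 0.00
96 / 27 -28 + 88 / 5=-308/45 = -6.84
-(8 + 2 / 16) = -65/8 = -8.12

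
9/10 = 0.90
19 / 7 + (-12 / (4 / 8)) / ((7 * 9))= 2.33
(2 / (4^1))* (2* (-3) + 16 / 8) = -2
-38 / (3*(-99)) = 38/297 = 0.13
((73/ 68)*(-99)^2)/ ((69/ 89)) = 21225699/1564 = 13571.42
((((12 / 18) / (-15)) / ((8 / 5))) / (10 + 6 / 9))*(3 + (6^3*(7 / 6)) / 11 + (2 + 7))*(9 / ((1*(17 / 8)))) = -72/187 = -0.39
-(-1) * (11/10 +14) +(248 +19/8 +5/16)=21263/80 = 265.79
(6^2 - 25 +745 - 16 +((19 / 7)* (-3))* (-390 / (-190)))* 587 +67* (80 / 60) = 8917819/21 = 424658.05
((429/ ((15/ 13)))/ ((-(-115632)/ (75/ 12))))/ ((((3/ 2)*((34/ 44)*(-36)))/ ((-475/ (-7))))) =-4415125/135100224 = -0.03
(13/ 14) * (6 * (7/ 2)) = 39/2 = 19.50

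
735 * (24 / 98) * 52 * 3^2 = 84240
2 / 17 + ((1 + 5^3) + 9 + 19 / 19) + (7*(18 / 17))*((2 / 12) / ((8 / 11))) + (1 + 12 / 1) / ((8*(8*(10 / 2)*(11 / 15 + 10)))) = 24141647/175168 = 137.82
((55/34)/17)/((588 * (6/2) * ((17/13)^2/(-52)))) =-120835/73665522 = 0.00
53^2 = 2809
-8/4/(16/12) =-3/2 = -1.50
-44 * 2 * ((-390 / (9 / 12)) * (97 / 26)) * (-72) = -12291840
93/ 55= 1.69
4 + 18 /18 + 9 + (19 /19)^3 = 15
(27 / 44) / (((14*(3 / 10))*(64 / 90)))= 2025/9856 = 0.21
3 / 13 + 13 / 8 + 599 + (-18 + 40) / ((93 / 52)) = 613.16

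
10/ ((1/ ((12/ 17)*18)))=2160/17 = 127.06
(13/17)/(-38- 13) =-13/867 = -0.01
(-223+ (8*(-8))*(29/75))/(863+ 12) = -0.28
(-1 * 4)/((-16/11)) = 11/4 = 2.75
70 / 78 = 35/39 = 0.90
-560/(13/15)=-8400/13 = -646.15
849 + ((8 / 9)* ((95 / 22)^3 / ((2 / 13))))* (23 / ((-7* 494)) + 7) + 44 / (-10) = 763637139/186340 = 4098.08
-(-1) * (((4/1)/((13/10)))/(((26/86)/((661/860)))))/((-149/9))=-11898/25181 = -0.47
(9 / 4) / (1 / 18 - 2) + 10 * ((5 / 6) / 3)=1021/630 = 1.62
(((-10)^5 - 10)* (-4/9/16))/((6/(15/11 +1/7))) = 1450145/2079 = 697.52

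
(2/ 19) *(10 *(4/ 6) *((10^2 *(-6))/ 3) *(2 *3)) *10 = -160000/19 = -8421.05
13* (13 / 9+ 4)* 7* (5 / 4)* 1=22295/36 = 619.31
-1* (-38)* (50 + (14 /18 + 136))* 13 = 92268.22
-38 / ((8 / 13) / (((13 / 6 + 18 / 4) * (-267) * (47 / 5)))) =1033201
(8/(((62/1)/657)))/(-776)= -0.11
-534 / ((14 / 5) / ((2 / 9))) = -890/21 = -42.38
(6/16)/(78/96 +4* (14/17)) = 102/1117 = 0.09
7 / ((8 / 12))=10.50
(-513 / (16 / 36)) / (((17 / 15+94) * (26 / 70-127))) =2423925/25297856 = 0.10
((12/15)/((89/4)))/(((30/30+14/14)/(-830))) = -1328/89 = -14.92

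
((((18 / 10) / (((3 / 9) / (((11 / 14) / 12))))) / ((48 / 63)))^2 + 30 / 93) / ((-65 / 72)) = -61474311/103168000 = -0.60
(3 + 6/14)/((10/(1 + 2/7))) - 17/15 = -509/735 = -0.69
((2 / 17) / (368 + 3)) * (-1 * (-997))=1994/6307 = 0.32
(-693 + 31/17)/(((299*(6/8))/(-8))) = 376000/15249 = 24.66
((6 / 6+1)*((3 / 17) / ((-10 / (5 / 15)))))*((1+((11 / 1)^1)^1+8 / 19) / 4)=-59/1615 = -0.04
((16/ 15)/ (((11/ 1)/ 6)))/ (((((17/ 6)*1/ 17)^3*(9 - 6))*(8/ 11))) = 288/5 = 57.60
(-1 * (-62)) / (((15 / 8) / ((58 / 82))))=14384/615 = 23.39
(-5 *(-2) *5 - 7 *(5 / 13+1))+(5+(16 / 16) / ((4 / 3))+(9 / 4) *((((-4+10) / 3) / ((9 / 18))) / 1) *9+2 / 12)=19847/156 = 127.22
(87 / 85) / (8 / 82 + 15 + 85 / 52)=61828/1010735 = 0.06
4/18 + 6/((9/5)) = 32/9 = 3.56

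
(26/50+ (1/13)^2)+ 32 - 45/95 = 2572993/80275 = 32.05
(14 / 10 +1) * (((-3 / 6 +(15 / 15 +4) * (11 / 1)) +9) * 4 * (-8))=-24384/5 = -4876.80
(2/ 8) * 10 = 5/2 = 2.50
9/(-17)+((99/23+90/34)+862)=339553/391 = 868.42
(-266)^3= -18821096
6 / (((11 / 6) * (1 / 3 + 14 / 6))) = 27/22 = 1.23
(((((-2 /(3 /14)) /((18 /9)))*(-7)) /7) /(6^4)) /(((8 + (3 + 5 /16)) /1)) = 14/43983 = 0.00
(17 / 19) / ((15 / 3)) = 17/95 = 0.18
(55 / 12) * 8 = 110/3 = 36.67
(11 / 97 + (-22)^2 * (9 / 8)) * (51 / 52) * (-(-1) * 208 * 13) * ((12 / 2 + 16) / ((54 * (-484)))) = -2122705/1746 = -1215.75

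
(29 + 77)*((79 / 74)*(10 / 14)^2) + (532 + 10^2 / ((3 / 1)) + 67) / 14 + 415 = 5633743/10878 = 517.90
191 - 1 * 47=144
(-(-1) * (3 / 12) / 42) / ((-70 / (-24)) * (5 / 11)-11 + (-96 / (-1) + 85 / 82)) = 451/6619270 = 0.00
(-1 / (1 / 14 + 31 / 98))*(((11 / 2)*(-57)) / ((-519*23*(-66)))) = 49/47748 = 0.00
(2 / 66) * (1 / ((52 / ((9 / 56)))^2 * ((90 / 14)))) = 3/66626560 = 0.00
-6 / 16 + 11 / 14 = 23/56 = 0.41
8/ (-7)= -8/7 = -1.14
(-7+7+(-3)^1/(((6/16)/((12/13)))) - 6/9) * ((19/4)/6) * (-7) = 20881/468 = 44.62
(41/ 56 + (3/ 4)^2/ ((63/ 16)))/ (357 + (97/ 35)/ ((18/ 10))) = 441/180704 = 0.00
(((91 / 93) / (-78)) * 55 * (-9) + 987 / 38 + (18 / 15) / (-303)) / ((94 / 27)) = 129216627/13979915 = 9.24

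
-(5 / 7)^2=-25/49 = -0.51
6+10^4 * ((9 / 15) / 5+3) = 31206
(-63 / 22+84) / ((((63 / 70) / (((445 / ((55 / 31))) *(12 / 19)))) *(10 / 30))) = 98496300/2299 = 42843.11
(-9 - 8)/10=-17/10 = -1.70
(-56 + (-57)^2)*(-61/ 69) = -194773/69 = -2822.80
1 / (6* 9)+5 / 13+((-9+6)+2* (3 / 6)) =-1121/702 = -1.60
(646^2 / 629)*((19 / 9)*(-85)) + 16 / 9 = -39644428/333 = -119052.34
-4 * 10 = -40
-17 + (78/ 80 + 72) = 2239/40 = 55.98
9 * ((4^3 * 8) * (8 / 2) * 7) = 129024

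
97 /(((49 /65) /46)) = 290030/49 = 5918.98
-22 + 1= -21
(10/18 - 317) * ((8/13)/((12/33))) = -62656/117 = -535.52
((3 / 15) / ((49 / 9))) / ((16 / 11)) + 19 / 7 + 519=2045219/3920 = 521.74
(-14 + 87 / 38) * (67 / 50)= -5963/380 = -15.69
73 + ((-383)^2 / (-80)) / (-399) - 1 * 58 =625489/31920 = 19.60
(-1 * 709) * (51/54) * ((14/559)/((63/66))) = -265166/15093 = -17.57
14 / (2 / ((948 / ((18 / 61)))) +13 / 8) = 8.61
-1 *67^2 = -4489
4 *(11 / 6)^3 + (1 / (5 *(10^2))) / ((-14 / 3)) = 24.65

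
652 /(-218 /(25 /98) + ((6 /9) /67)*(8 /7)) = -5733525/7514687 = -0.76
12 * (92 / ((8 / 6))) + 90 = 918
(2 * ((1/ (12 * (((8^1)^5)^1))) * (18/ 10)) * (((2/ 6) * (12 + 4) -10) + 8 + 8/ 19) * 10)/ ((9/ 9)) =107/311296 = 0.00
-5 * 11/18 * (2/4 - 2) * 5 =275/12 = 22.92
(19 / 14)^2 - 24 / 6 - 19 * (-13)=244.84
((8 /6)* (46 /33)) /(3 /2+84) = 368/16929 = 0.02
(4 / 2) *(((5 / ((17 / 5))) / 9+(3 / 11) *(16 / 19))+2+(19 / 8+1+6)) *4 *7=21073213/31977 = 659.01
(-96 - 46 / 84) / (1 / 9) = -868.93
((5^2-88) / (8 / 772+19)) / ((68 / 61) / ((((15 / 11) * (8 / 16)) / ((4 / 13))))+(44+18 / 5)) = -48210435/699783478 = -0.07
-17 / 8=-2.12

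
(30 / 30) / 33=1/33 = 0.03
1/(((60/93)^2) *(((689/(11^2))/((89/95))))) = 10349009/26182000 = 0.40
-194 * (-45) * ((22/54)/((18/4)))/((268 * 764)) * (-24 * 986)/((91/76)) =-799567120/10480743 = -76.29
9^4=6561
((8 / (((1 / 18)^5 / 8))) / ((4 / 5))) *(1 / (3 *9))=5598720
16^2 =256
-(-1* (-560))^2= -313600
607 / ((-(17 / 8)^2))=-38848/289 = -134.42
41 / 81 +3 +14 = 1418/81 = 17.51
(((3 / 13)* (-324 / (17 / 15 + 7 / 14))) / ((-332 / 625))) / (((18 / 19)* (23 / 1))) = 4809375/1216033 = 3.95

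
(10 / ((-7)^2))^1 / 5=2/49 = 0.04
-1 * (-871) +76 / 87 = 75853/87 = 871.87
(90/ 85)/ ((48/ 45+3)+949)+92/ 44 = 2796353/1336676 = 2.09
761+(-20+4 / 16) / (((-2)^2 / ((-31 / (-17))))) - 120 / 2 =188223/272 = 692.00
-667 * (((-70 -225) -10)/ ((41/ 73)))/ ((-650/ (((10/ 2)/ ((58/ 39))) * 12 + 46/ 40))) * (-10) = 60119953/260 = 231230.59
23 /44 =0.52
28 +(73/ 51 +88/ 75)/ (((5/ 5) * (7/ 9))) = 31.35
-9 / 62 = -0.15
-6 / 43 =-0.14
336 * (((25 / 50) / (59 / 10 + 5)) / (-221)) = -1680/24089 = -0.07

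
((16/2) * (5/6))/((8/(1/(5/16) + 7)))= 17/2 = 8.50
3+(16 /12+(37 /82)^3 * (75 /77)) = 563316293/127366008 = 4.42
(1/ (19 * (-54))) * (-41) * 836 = 902/27 = 33.41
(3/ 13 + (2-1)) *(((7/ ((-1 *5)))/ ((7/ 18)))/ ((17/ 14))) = -3.65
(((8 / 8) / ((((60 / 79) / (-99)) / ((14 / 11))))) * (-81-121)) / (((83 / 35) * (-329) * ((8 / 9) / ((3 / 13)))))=-4524093/405704 = -11.15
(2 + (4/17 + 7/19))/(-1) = -2.60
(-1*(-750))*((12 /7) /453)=3000/1057 = 2.84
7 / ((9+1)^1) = 7/10 = 0.70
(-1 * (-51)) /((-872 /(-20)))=255/218 = 1.17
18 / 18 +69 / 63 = 2.10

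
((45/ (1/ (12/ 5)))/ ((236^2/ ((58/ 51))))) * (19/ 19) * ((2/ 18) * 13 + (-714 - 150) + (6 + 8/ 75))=-5588329/2958850 = -1.89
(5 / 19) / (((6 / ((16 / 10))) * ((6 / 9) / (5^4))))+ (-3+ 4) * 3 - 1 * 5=1212/19 = 63.79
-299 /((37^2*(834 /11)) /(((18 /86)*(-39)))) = 384813/16365026 = 0.02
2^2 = 4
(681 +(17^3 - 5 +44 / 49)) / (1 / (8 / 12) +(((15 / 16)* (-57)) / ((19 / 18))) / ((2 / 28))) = -7.90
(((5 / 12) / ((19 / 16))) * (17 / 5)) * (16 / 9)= 1088/513 = 2.12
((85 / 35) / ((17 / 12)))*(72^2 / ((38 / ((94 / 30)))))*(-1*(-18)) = 13189.97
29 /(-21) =-29/21 = -1.38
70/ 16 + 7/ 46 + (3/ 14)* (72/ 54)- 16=-14409/1288 = -11.19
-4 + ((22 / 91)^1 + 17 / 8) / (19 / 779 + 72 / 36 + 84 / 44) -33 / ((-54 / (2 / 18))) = -3.33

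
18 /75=6/25 = 0.24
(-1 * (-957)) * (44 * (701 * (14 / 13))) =413247912/13 = 31788300.92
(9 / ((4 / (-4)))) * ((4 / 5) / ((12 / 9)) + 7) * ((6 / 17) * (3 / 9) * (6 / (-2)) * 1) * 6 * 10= 24624/17 = 1448.47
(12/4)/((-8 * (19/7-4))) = 7/24 = 0.29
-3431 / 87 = -39.44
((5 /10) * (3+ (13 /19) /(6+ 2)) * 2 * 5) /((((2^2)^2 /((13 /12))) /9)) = 9.40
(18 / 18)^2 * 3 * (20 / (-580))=-0.10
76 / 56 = 19/14 = 1.36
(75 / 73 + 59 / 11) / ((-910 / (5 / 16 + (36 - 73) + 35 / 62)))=22987511/90610520 = 0.25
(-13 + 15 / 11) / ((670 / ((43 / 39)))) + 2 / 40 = 3547/114972 = 0.03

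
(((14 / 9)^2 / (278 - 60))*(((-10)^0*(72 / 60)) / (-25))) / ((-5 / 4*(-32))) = -49/3678750 = 0.00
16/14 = 8/7 = 1.14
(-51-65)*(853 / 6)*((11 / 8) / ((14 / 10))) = -1360535/84 = -16196.85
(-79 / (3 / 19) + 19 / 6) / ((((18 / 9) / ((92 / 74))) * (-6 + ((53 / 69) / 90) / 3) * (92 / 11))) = 9262215/1503236 = 6.16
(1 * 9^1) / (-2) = -9/2 = -4.50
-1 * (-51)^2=-2601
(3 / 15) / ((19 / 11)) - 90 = -8539/95 = -89.88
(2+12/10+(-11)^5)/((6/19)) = -509984.70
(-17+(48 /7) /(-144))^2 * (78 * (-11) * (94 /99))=-313232816/1323 = -236759.50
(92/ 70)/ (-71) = -46/2485 = -0.02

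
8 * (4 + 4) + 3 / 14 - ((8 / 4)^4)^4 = -916605/14 = -65471.79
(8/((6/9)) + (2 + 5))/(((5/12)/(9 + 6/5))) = 11628/25 = 465.12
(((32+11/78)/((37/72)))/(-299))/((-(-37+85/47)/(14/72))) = -35861/31027386 = 0.00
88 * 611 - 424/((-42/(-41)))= 1120436/21 = 53354.10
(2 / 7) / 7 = 2/49 = 0.04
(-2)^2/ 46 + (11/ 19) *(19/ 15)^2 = 5257/5175 = 1.02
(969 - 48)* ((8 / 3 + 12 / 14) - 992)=-6372706/7 = -910386.57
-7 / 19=-0.37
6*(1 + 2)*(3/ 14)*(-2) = -54/7 = -7.71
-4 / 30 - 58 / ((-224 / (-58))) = -12727/840 = -15.15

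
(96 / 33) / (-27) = -32/297 = -0.11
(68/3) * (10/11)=20.61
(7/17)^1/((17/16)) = 112/289 = 0.39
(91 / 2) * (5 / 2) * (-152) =-17290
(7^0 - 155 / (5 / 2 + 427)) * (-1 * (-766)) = 420534/859 = 489.56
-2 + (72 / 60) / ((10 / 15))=-1/5 = -0.20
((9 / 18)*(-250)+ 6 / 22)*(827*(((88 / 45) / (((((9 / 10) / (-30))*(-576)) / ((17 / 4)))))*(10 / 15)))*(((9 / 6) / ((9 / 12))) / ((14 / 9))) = -3444455/81 = -42524.14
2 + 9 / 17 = 2.53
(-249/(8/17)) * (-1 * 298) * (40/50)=630717/5 = 126143.40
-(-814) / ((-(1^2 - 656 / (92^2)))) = -215303/244 = -882.39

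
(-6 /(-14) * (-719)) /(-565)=2157/3955 = 0.55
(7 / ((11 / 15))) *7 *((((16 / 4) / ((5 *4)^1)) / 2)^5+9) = 601.36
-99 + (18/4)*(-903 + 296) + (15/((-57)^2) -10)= -6152513/2166 = -2840.50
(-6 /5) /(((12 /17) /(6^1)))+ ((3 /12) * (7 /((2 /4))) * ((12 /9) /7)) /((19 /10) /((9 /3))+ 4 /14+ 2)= -30563/3065 = -9.97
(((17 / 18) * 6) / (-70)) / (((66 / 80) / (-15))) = 340/231 = 1.47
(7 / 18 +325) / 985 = 5857/17730 = 0.33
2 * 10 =20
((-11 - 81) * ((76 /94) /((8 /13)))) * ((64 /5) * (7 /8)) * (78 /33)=-8271536/2585 = -3199.82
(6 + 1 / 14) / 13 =0.47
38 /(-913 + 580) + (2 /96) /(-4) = -2543/21312 = -0.12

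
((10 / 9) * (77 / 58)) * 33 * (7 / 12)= 29645/1044 = 28.40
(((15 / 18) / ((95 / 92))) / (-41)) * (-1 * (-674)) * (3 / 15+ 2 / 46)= -37744/11685 = -3.23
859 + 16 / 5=4311/5 = 862.20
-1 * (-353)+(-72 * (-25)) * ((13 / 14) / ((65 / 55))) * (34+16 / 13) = 4566323/91 = 50179.37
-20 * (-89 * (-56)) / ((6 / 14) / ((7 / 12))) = -1221080/9 = -135675.56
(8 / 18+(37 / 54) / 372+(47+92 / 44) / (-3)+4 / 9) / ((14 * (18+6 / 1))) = -488431/10606464 = -0.05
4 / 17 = 0.24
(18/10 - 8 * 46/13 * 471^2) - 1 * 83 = -6279887.97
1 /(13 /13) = 1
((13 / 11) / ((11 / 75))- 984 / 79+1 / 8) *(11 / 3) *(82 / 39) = -13396873/406692 = -32.94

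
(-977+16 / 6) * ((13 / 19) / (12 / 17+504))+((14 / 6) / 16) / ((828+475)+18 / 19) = -1.32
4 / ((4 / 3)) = 3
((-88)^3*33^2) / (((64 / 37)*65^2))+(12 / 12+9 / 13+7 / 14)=-858061203/8450 = -101545.70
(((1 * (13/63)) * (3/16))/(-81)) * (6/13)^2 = -1/9828 = 0.00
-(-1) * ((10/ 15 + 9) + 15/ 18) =21/2 = 10.50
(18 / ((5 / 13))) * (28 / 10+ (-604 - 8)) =-712764/25 = -28510.56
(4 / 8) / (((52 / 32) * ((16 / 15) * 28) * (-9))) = -5/4368 = 0.00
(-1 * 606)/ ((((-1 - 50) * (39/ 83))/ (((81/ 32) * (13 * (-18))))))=-2037069/136 = -14978.45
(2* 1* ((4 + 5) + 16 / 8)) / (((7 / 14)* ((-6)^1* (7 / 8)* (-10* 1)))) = 88/105 = 0.84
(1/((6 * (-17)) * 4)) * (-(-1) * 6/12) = -1/816 = 0.00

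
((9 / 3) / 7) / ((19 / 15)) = 45/133 = 0.34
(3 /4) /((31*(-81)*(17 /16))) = -4/14229 = 0.00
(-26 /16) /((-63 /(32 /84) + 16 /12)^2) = -936/15499969 = 0.00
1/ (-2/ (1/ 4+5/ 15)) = -7/24 = -0.29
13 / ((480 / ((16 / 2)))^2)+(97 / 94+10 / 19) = 1.56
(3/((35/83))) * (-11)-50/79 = -218131/2765 = -78.89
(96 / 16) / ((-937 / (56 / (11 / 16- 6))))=5376/79645 = 0.07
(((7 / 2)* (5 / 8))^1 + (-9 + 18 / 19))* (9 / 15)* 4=-5349/380 = -14.08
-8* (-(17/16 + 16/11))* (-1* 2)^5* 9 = -63792/11 = -5799.27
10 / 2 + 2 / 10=5.20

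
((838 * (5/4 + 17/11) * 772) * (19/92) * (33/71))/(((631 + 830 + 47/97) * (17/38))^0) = 566958537/3266 = 173594.16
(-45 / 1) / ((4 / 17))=-765/4 = -191.25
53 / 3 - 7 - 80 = -208/3 = -69.33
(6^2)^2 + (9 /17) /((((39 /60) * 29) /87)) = 1298.44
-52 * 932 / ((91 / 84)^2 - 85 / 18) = 6978816/511 = 13657.17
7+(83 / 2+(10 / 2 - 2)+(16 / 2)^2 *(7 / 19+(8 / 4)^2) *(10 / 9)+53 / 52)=3229241/8892 = 363.16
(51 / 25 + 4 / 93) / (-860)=-4843/1999500 = 0.00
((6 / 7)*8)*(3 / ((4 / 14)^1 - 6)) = -18/5 = -3.60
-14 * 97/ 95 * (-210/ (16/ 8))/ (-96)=-4753/304 = -15.63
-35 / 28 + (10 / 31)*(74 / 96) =-745/744 = -1.00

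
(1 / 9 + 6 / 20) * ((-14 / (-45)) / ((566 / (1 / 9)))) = 259/10315350 = 0.00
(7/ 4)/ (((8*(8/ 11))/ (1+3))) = 77/64 = 1.20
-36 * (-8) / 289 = 288/289 = 1.00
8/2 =4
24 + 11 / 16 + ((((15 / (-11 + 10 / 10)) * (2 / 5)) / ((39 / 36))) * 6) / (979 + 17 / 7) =29393843/1190800 = 24.68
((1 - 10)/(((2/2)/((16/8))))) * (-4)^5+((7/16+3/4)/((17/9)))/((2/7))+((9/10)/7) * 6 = 351001863/19040 = 18434.97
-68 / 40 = -17/10 = -1.70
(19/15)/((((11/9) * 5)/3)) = 171/275 = 0.62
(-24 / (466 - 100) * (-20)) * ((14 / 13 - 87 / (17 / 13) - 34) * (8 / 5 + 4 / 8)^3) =-1207.91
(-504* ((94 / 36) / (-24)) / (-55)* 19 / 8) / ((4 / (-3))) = 1.78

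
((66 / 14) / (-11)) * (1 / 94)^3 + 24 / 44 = 34884495/63954968 = 0.55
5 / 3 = 1.67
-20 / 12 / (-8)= 5/24 = 0.21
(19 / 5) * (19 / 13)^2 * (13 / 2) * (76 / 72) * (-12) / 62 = -130321/12090 = -10.78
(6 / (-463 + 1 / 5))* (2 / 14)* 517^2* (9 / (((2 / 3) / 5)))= -541260225/16198 = -33415.25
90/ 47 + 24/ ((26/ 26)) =1218/47 = 25.91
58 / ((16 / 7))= 25.38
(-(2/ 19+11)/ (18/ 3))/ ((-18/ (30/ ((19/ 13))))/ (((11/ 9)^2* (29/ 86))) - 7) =48125935/227276898 = 0.21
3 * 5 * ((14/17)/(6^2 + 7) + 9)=135.29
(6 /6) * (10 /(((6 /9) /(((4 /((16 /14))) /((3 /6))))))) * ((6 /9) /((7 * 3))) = 10/3 = 3.33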